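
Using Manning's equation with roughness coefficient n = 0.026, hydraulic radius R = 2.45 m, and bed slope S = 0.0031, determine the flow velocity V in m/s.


Manning's equation gives V = (1/n) * R^(2/3) * S^(1/2).
First, compute R^(2/3) = 2.45^(2/3) = 1.8174.
Next, S^(1/2) = 0.0031^(1/2) = 0.055678.
Then 1/n = 1/0.026 = 38.46.
V = 38.46 * 1.8174 * 0.055678 = 3.8918 m/s.

3.8918


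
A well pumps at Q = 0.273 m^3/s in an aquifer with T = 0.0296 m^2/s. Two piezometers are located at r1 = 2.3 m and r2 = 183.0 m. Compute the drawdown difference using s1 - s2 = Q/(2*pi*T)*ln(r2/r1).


Thiem equation: s1 - s2 = Q/(2*pi*T) * ln(r2/r1).
ln(r2/r1) = ln(183.0/2.3) = 4.3766.
Q/(2*pi*T) = 0.273 / (2*pi*0.0296) = 0.273 / 0.186 = 1.4679.
s1 - s2 = 1.4679 * 4.3766 = 6.4243 m.

6.4243


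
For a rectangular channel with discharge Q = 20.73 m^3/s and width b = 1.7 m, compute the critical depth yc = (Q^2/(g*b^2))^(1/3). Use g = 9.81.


Using yc = (Q^2 / (g * b^2))^(1/3):
Q^2 = 20.73^2 = 429.73.
g * b^2 = 9.81 * 1.7^2 = 9.81 * 2.89 = 28.35.
Q^2 / (g*b^2) = 429.73 / 28.35 = 15.158.
yc = 15.158^(1/3) = 2.4748 m.

2.4748


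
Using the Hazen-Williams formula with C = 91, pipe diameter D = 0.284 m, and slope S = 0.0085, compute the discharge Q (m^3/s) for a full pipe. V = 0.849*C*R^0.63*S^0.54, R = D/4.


For a full circular pipe, R = D/4 = 0.284/4 = 0.071 m.
V = 0.849 * 91 * 0.071^0.63 * 0.0085^0.54
  = 0.849 * 91 * 0.188926 * 0.076188
  = 1.1121 m/s.
Pipe area A = pi*D^2/4 = pi*0.284^2/4 = 0.0633 m^2.
Q = A * V = 0.0633 * 1.1121 = 0.0704 m^3/s.

0.0704


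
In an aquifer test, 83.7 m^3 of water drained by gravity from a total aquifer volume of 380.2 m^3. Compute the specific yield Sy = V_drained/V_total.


Specific yield Sy = Volume drained / Total volume.
Sy = 83.7 / 380.2
   = 0.2201.

0.2201


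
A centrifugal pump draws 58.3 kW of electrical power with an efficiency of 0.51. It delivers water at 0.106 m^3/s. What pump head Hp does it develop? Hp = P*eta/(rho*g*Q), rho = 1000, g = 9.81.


Pump head formula: Hp = P * eta / (rho * g * Q).
Numerator: P * eta = 58.3 * 1000 * 0.51 = 29733.0 W.
Denominator: rho * g * Q = 1000 * 9.81 * 0.106 = 1039.86.
Hp = 29733.0 / 1039.86 = 28.59 m.

28.59


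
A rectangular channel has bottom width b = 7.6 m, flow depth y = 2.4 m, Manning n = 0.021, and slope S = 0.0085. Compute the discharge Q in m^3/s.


For a rectangular channel, the cross-sectional area A = b * y = 7.6 * 2.4 = 18.24 m^2.
The wetted perimeter P = b + 2y = 7.6 + 2*2.4 = 12.4 m.
Hydraulic radius R = A/P = 18.24/12.4 = 1.471 m.
Velocity V = (1/n)*R^(2/3)*S^(1/2) = (1/0.021)*1.471^(2/3)*0.0085^(1/2) = 5.6784 m/s.
Discharge Q = A * V = 18.24 * 5.6784 = 103.574 m^3/s.

103.574


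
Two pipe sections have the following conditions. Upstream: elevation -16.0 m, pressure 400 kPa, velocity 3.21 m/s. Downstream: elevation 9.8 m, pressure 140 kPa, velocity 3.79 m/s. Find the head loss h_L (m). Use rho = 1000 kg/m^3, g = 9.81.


Total head at each section: H = z + p/(rho*g) + V^2/(2g).
H1 = -16.0 + 400*1000/(1000*9.81) + 3.21^2/(2*9.81)
   = -16.0 + 40.775 + 0.5252
   = 25.3 m.
H2 = 9.8 + 140*1000/(1000*9.81) + 3.79^2/(2*9.81)
   = 9.8 + 14.271 + 0.7321
   = 24.803 m.
h_L = H1 - H2 = 25.3 - 24.803 = 0.497 m.

0.497


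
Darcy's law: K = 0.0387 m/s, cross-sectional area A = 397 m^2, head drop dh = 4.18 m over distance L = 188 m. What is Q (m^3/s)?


Darcy's law: Q = K * A * i, where i = dh/L.
Hydraulic gradient i = 4.18 / 188 = 0.022234.
Q = 0.0387 * 397 * 0.022234
  = 0.3416 m^3/s.

0.3416


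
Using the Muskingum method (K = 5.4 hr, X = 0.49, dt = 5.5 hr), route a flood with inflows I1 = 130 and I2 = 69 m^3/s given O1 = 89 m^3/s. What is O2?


Muskingum coefficients:
denom = 2*K*(1-X) + dt = 2*5.4*(1-0.49) + 5.5 = 11.008.
C0 = (dt - 2*K*X)/denom = (5.5 - 2*5.4*0.49)/11.008 = 0.0189.
C1 = (dt + 2*K*X)/denom = (5.5 + 2*5.4*0.49)/11.008 = 0.9804.
C2 = (2*K*(1-X) - dt)/denom = 0.0007.
O2 = C0*I2 + C1*I1 + C2*O1
   = 0.0189*69 + 0.9804*130 + 0.0007*89
   = 128.82 m^3/s.

128.82


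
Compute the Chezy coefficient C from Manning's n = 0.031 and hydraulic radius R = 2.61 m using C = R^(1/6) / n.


The Chezy coefficient relates to Manning's n through C = R^(1/6) / n.
R^(1/6) = 2.61^(1/6) = 1.173384.
C = 1.173384 / 0.031 = 37.85 m^(1/2)/s.

37.85


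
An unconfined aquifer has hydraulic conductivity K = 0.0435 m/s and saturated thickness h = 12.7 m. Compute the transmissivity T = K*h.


Transmissivity is defined as T = K * h.
T = 0.0435 * 12.7
  = 0.5524 m^2/s.

0.5524


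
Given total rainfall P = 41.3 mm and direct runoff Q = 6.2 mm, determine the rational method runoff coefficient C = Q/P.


The runoff coefficient C = runoff depth / rainfall depth.
C = 6.2 / 41.3
  = 0.1501.

0.1501


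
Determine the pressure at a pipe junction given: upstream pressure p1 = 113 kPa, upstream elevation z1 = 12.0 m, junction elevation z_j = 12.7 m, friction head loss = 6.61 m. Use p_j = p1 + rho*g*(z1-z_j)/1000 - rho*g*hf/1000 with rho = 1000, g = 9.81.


Junction pressure: p_j = p1 + rho*g*(z1 - z_j)/1000 - rho*g*hf/1000.
Elevation term = 1000*9.81*(12.0 - 12.7)/1000 = -6.867 kPa.
Friction term = 1000*9.81*6.61/1000 = 64.844 kPa.
p_j = 113 + -6.867 - 64.844 = 41.29 kPa.

41.29


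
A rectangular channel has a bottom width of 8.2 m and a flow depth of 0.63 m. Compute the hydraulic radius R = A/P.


For a rectangular section:
Flow area A = b * y = 8.2 * 0.63 = 5.17 m^2.
Wetted perimeter P = b + 2y = 8.2 + 2*0.63 = 9.46 m.
Hydraulic radius R = A/P = 5.17 / 9.46 = 0.5461 m.

0.5461


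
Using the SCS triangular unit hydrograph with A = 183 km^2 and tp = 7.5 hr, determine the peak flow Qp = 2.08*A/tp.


SCS formula: Qp = 2.08 * A / tp.
Qp = 2.08 * 183 / 7.5
   = 380.64 / 7.5
   = 50.75 m^3/s per cm.

50.75


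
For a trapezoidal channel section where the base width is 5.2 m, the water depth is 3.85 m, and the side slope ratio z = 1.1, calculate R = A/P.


For a trapezoidal section with side slope z:
A = (b + z*y)*y = (5.2 + 1.1*3.85)*3.85 = 36.325 m^2.
P = b + 2*y*sqrt(1 + z^2) = 5.2 + 2*3.85*sqrt(1 + 1.1^2) = 16.647 m.
R = A/P = 36.325 / 16.647 = 2.1821 m.

2.1821


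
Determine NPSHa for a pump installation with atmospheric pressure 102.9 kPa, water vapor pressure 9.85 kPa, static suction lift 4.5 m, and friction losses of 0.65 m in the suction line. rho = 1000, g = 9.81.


NPSHa = p_atm/(rho*g) - z_s - hf_s - p_vap/(rho*g).
p_atm/(rho*g) = 102.9*1000 / (1000*9.81) = 10.489 m.
p_vap/(rho*g) = 9.85*1000 / (1000*9.81) = 1.004 m.
NPSHa = 10.489 - 4.5 - 0.65 - 1.004
      = 4.34 m.

4.34


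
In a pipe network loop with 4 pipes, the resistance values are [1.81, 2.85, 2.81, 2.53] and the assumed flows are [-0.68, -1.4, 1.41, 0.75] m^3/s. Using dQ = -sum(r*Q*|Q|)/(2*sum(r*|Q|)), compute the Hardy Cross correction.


Numerator terms (r*Q*|Q|): 1.81*-0.68*|-0.68| = -0.8369; 2.85*-1.4*|-1.4| = -5.586; 2.81*1.41*|1.41| = 5.5866; 2.53*0.75*|0.75| = 1.4231.
Sum of numerator = 0.5867.
Denominator terms (r*|Q|): 1.81*|-0.68| = 1.2308; 2.85*|-1.4| = 3.99; 2.81*|1.41| = 3.9621; 2.53*|0.75| = 1.8975.
2 * sum of denominator = 2 * 11.0804 = 22.1608.
dQ = -0.5867 / 22.1608 = -0.0265 m^3/s.

-0.0265


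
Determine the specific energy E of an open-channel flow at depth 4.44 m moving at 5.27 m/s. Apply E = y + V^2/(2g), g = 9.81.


Specific energy E = y + V^2/(2g).
Velocity head = V^2/(2g) = 5.27^2 / (2*9.81) = 27.7729 / 19.62 = 1.4155 m.
E = 4.44 + 1.4155 = 5.8555 m.

5.8555


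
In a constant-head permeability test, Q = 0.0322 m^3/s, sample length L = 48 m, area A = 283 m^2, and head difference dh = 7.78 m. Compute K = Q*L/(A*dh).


From K = Q*L / (A*dh):
Numerator: Q*L = 0.0322 * 48 = 1.5456.
Denominator: A*dh = 283 * 7.78 = 2201.74.
K = 1.5456 / 2201.74 = 0.000702 m/s.

0.000702


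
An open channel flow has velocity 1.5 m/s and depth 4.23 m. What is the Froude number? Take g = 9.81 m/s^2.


The Froude number is defined as Fr = V / sqrt(g*y).
g*y = 9.81 * 4.23 = 41.4963.
sqrt(g*y) = sqrt(41.4963) = 6.4418.
Fr = 1.5 / 6.4418 = 0.2329.

0.2329


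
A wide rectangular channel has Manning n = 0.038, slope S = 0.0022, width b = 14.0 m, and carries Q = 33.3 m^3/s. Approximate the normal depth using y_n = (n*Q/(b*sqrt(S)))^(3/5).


We use the wide-channel approximation y_n = (n*Q/(b*sqrt(S)))^(3/5).
sqrt(S) = sqrt(0.0022) = 0.046904.
Numerator: n*Q = 0.038 * 33.3 = 1.2654.
Denominator: b*sqrt(S) = 14.0 * 0.046904 = 0.656656.
arg = 1.927.
y_n = 1.927^(3/5) = 1.4823 m.

1.4823


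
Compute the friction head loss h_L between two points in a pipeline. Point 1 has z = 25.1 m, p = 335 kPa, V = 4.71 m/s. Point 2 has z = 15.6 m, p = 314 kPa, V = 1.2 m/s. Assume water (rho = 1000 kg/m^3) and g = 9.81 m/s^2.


Total head at each section: H = z + p/(rho*g) + V^2/(2g).
H1 = 25.1 + 335*1000/(1000*9.81) + 4.71^2/(2*9.81)
   = 25.1 + 34.149 + 1.1307
   = 60.38 m.
H2 = 15.6 + 314*1000/(1000*9.81) + 1.2^2/(2*9.81)
   = 15.6 + 32.008 + 0.0734
   = 47.682 m.
h_L = H1 - H2 = 60.38 - 47.682 = 12.698 m.

12.698


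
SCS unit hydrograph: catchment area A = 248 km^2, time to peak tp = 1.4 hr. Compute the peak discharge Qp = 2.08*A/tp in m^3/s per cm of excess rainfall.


SCS formula: Qp = 2.08 * A / tp.
Qp = 2.08 * 248 / 1.4
   = 515.84 / 1.4
   = 368.46 m^3/s per cm.

368.46


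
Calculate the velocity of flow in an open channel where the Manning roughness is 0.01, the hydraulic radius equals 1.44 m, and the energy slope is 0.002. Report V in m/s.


Manning's equation gives V = (1/n) * R^(2/3) * S^(1/2).
First, compute R^(2/3) = 1.44^(2/3) = 1.2752.
Next, S^(1/2) = 0.002^(1/2) = 0.044721.
Then 1/n = 1/0.01 = 100.0.
V = 100.0 * 1.2752 * 0.044721 = 5.7028 m/s.

5.7028


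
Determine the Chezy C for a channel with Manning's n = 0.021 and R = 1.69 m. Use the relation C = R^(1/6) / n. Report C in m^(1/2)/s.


The Chezy coefficient relates to Manning's n through C = R^(1/6) / n.
R^(1/6) = 1.69^(1/6) = 1.091393.
C = 1.091393 / 0.021 = 51.97 m^(1/2)/s.

51.97


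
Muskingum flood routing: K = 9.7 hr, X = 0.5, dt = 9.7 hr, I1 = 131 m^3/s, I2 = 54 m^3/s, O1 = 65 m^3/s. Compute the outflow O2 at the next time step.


Muskingum coefficients:
denom = 2*K*(1-X) + dt = 2*9.7*(1-0.5) + 9.7 = 19.4.
C0 = (dt - 2*K*X)/denom = (9.7 - 2*9.7*0.5)/19.4 = 0.0.
C1 = (dt + 2*K*X)/denom = (9.7 + 2*9.7*0.5)/19.4 = 1.0.
C2 = (2*K*(1-X) - dt)/denom = 0.0.
O2 = C0*I2 + C1*I1 + C2*O1
   = 0.0*54 + 1.0*131 + 0.0*65
   = 131.0 m^3/s.

131.0


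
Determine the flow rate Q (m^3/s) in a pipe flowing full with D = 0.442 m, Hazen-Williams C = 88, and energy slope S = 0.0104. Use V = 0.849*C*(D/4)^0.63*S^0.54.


For a full circular pipe, R = D/4 = 0.442/4 = 0.1105 m.
V = 0.849 * 88 * 0.1105^0.63 * 0.0104^0.54
  = 0.849 * 88 * 0.249642 * 0.084957
  = 1.5846 m/s.
Pipe area A = pi*D^2/4 = pi*0.442^2/4 = 0.1534 m^2.
Q = A * V = 0.1534 * 1.5846 = 0.2431 m^3/s.

0.2431


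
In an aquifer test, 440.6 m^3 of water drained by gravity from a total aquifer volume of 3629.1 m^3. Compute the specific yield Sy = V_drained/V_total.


Specific yield Sy = Volume drained / Total volume.
Sy = 440.6 / 3629.1
   = 0.1214.

0.1214


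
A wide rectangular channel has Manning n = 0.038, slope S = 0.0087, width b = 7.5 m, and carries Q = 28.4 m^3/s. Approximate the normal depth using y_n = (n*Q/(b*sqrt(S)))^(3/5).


We use the wide-channel approximation y_n = (n*Q/(b*sqrt(S)))^(3/5).
sqrt(S) = sqrt(0.0087) = 0.093274.
Numerator: n*Q = 0.038 * 28.4 = 1.0792.
Denominator: b*sqrt(S) = 7.5 * 0.093274 = 0.699555.
arg = 1.5427.
y_n = 1.5427^(3/5) = 1.2971 m.

1.2971


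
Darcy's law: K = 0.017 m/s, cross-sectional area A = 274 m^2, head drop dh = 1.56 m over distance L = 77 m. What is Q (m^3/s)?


Darcy's law: Q = K * A * i, where i = dh/L.
Hydraulic gradient i = 1.56 / 77 = 0.02026.
Q = 0.017 * 274 * 0.02026
  = 0.0944 m^3/s.

0.0944


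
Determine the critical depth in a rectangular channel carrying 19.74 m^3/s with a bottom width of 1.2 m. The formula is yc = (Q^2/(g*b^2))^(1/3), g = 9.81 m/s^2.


Using yc = (Q^2 / (g * b^2))^(1/3):
Q^2 = 19.74^2 = 389.67.
g * b^2 = 9.81 * 1.2^2 = 9.81 * 1.44 = 14.13.
Q^2 / (g*b^2) = 389.67 / 14.13 = 27.5775.
yc = 27.5775^(1/3) = 3.0215 m.

3.0215


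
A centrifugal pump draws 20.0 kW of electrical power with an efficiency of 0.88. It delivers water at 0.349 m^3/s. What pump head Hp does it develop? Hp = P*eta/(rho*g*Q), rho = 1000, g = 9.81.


Pump head formula: Hp = P * eta / (rho * g * Q).
Numerator: P * eta = 20.0 * 1000 * 0.88 = 17600.0 W.
Denominator: rho * g * Q = 1000 * 9.81 * 0.349 = 3423.69.
Hp = 17600.0 / 3423.69 = 5.14 m.

5.14


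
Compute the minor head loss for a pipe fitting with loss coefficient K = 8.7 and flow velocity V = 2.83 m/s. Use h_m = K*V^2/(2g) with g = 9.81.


Minor loss formula: h_m = K * V^2/(2g).
V^2 = 2.83^2 = 8.0089.
V^2/(2g) = 8.0089 / 19.62 = 0.4082 m.
h_m = 8.7 * 0.4082 = 3.5513 m.

3.5513


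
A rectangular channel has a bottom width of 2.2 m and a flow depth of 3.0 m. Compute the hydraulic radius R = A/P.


For a rectangular section:
Flow area A = b * y = 2.2 * 3.0 = 6.6 m^2.
Wetted perimeter P = b + 2y = 2.2 + 2*3.0 = 8.2 m.
Hydraulic radius R = A/P = 6.6 / 8.2 = 0.8049 m.

0.8049


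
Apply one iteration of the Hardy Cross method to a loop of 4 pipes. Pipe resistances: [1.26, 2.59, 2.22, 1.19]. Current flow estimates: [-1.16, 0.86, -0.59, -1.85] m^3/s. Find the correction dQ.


Numerator terms (r*Q*|Q|): 1.26*-1.16*|-1.16| = -1.6955; 2.59*0.86*|0.86| = 1.9156; 2.22*-0.59*|-0.59| = -0.7728; 1.19*-1.85*|-1.85| = -4.0728.
Sum of numerator = -4.6254.
Denominator terms (r*|Q|): 1.26*|-1.16| = 1.4616; 2.59*|0.86| = 2.2274; 2.22*|-0.59| = 1.3098; 1.19*|-1.85| = 2.2015.
2 * sum of denominator = 2 * 7.2003 = 14.4006.
dQ = --4.6254 / 14.4006 = 0.3212 m^3/s.

0.3212


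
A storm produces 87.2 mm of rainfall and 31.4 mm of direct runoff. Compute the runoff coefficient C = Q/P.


The runoff coefficient C = runoff depth / rainfall depth.
C = 31.4 / 87.2
  = 0.3601.

0.3601


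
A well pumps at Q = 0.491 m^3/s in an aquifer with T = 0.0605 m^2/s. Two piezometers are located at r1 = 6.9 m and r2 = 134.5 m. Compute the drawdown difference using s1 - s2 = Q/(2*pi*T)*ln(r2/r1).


Thiem equation: s1 - s2 = Q/(2*pi*T) * ln(r2/r1).
ln(r2/r1) = ln(134.5/6.9) = 2.97.
Q/(2*pi*T) = 0.491 / (2*pi*0.0605) = 0.491 / 0.3801 = 1.2917.
s1 - s2 = 1.2917 * 2.97 = 3.8363 m.

3.8363


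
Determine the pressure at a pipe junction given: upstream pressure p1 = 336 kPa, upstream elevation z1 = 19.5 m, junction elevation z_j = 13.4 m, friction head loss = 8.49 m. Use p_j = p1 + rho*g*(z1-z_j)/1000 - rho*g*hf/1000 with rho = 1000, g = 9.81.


Junction pressure: p_j = p1 + rho*g*(z1 - z_j)/1000 - rho*g*hf/1000.
Elevation term = 1000*9.81*(19.5 - 13.4)/1000 = 59.841 kPa.
Friction term = 1000*9.81*8.49/1000 = 83.287 kPa.
p_j = 336 + 59.841 - 83.287 = 312.55 kPa.

312.55


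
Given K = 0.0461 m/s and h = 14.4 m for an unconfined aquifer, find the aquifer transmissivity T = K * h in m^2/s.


Transmissivity is defined as T = K * h.
T = 0.0461 * 14.4
  = 0.6638 m^2/s.

0.6638


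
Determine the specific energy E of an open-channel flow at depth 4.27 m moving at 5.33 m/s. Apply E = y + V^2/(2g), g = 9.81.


Specific energy E = y + V^2/(2g).
Velocity head = V^2/(2g) = 5.33^2 / (2*9.81) = 28.4089 / 19.62 = 1.448 m.
E = 4.27 + 1.448 = 5.718 m.

5.718


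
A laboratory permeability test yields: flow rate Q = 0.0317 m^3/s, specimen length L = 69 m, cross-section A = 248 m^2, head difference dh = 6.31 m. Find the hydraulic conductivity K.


From K = Q*L / (A*dh):
Numerator: Q*L = 0.0317 * 69 = 2.1873.
Denominator: A*dh = 248 * 6.31 = 1564.88.
K = 2.1873 / 1564.88 = 0.001398 m/s.

0.001398


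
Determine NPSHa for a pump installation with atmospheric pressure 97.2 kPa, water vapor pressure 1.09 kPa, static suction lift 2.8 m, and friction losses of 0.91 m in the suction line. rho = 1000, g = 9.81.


NPSHa = p_atm/(rho*g) - z_s - hf_s - p_vap/(rho*g).
p_atm/(rho*g) = 97.2*1000 / (1000*9.81) = 9.908 m.
p_vap/(rho*g) = 1.09*1000 / (1000*9.81) = 0.111 m.
NPSHa = 9.908 - 2.8 - 0.91 - 0.111
      = 6.09 m.

6.09


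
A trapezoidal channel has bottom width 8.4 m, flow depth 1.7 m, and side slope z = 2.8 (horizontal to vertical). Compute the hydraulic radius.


For a trapezoidal section with side slope z:
A = (b + z*y)*y = (8.4 + 2.8*1.7)*1.7 = 22.372 m^2.
P = b + 2*y*sqrt(1 + z^2) = 8.4 + 2*1.7*sqrt(1 + 2.8^2) = 18.509 m.
R = A/P = 22.372 / 18.509 = 1.2087 m.

1.2087


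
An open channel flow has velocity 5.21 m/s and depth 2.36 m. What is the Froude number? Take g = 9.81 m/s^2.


The Froude number is defined as Fr = V / sqrt(g*y).
g*y = 9.81 * 2.36 = 23.1516.
sqrt(g*y) = sqrt(23.1516) = 4.8116.
Fr = 5.21 / 4.8116 = 1.0828.

1.0828


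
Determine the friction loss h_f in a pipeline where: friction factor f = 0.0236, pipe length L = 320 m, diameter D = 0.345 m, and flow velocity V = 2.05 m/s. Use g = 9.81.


Darcy-Weisbach equation: h_f = f * (L/D) * V^2/(2g).
f * L/D = 0.0236 * 320/0.345 = 21.8899.
V^2/(2g) = 2.05^2 / (2*9.81) = 4.2025 / 19.62 = 0.2142 m.
h_f = 21.8899 * 0.2142 = 4.689 m.

4.689


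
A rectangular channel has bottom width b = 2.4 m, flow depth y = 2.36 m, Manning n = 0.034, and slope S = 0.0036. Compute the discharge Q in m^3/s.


For a rectangular channel, the cross-sectional area A = b * y = 2.4 * 2.36 = 5.66 m^2.
The wetted perimeter P = b + 2y = 2.4 + 2*2.36 = 7.12 m.
Hydraulic radius R = A/P = 5.66/7.12 = 0.7955 m.
Velocity V = (1/n)*R^(2/3)*S^(1/2) = (1/0.034)*0.7955^(2/3)*0.0036^(1/2) = 1.5151 m/s.
Discharge Q = A * V = 5.66 * 1.5151 = 8.581 m^3/s.

8.581


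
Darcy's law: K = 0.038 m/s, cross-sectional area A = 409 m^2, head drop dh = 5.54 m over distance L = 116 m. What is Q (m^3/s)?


Darcy's law: Q = K * A * i, where i = dh/L.
Hydraulic gradient i = 5.54 / 116 = 0.047759.
Q = 0.038 * 409 * 0.047759
  = 0.7423 m^3/s.

0.7423


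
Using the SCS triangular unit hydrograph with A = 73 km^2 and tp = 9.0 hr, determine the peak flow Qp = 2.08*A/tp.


SCS formula: Qp = 2.08 * A / tp.
Qp = 2.08 * 73 / 9.0
   = 151.84 / 9.0
   = 16.87 m^3/s per cm.

16.87


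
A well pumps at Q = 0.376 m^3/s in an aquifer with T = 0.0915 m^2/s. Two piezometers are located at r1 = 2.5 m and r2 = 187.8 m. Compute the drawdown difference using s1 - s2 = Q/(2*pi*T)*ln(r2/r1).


Thiem equation: s1 - s2 = Q/(2*pi*T) * ln(r2/r1).
ln(r2/r1) = ln(187.8/2.5) = 4.3191.
Q/(2*pi*T) = 0.376 / (2*pi*0.0915) = 0.376 / 0.5749 = 0.654.
s1 - s2 = 0.654 * 4.3191 = 2.8247 m.

2.8247


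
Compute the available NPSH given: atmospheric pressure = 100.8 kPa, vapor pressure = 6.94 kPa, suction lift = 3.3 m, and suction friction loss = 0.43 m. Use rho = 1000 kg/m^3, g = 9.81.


NPSHa = p_atm/(rho*g) - z_s - hf_s - p_vap/(rho*g).
p_atm/(rho*g) = 100.8*1000 / (1000*9.81) = 10.275 m.
p_vap/(rho*g) = 6.94*1000 / (1000*9.81) = 0.707 m.
NPSHa = 10.275 - 3.3 - 0.43 - 0.707
      = 5.84 m.

5.84


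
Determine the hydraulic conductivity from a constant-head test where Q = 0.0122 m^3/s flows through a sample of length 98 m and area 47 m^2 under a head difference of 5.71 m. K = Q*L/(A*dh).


From K = Q*L / (A*dh):
Numerator: Q*L = 0.0122 * 98 = 1.1956.
Denominator: A*dh = 47 * 5.71 = 268.37.
K = 1.1956 / 268.37 = 0.004455 m/s.

0.004455


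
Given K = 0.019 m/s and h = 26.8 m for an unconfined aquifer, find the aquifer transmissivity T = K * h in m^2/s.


Transmissivity is defined as T = K * h.
T = 0.019 * 26.8
  = 0.5092 m^2/s.

0.5092


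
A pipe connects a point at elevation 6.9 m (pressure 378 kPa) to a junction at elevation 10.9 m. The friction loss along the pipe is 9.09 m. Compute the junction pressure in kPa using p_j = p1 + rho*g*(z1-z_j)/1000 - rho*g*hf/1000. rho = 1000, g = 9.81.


Junction pressure: p_j = p1 + rho*g*(z1 - z_j)/1000 - rho*g*hf/1000.
Elevation term = 1000*9.81*(6.9 - 10.9)/1000 = -39.24 kPa.
Friction term = 1000*9.81*9.09/1000 = 89.173 kPa.
p_j = 378 + -39.24 - 89.173 = 249.59 kPa.

249.59


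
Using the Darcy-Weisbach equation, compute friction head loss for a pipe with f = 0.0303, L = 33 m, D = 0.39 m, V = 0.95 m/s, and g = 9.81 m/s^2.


Darcy-Weisbach equation: h_f = f * (L/D) * V^2/(2g).
f * L/D = 0.0303 * 33/0.39 = 2.5638.
V^2/(2g) = 0.95^2 / (2*9.81) = 0.9025 / 19.62 = 0.046 m.
h_f = 2.5638 * 0.046 = 0.118 m.

0.118


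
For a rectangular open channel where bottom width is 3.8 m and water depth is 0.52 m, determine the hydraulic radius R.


For a rectangular section:
Flow area A = b * y = 3.8 * 0.52 = 1.98 m^2.
Wetted perimeter P = b + 2y = 3.8 + 2*0.52 = 4.84 m.
Hydraulic radius R = A/P = 1.98 / 4.84 = 0.4083 m.

0.4083


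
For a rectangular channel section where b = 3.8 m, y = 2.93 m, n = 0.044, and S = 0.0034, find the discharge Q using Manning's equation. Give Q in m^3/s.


For a rectangular channel, the cross-sectional area A = b * y = 3.8 * 2.93 = 11.13 m^2.
The wetted perimeter P = b + 2y = 3.8 + 2*2.93 = 9.66 m.
Hydraulic radius R = A/P = 11.13/9.66 = 1.1526 m.
Velocity V = (1/n)*R^(2/3)*S^(1/2) = (1/0.044)*1.1526^(2/3)*0.0034^(1/2) = 1.4568 m/s.
Discharge Q = A * V = 11.13 * 1.4568 = 16.22 m^3/s.

16.22


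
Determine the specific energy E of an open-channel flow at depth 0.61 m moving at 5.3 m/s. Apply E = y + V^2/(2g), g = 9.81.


Specific energy E = y + V^2/(2g).
Velocity head = V^2/(2g) = 5.3^2 / (2*9.81) = 28.09 / 19.62 = 1.4317 m.
E = 0.61 + 1.4317 = 2.0417 m.

2.0417


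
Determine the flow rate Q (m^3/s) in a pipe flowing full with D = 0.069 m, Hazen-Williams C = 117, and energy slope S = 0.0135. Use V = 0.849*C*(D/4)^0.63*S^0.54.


For a full circular pipe, R = D/4 = 0.069/4 = 0.0173 m.
V = 0.849 * 117 * 0.0173^0.63 * 0.0135^0.54
  = 0.849 * 117 * 0.077478 * 0.097809
  = 0.7528 m/s.
Pipe area A = pi*D^2/4 = pi*0.069^2/4 = 0.0037 m^2.
Q = A * V = 0.0037 * 0.7528 = 0.0028 m^3/s.

0.0028


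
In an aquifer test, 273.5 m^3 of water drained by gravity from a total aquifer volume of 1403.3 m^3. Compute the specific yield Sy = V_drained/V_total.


Specific yield Sy = Volume drained / Total volume.
Sy = 273.5 / 1403.3
   = 0.1949.

0.1949


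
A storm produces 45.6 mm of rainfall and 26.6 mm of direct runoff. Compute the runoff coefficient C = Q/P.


The runoff coefficient C = runoff depth / rainfall depth.
C = 26.6 / 45.6
  = 0.5833.

0.5833


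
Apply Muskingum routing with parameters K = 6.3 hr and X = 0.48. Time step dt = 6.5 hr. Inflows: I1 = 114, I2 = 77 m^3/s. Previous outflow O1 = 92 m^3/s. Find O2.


Muskingum coefficients:
denom = 2*K*(1-X) + dt = 2*6.3*(1-0.48) + 6.5 = 13.052.
C0 = (dt - 2*K*X)/denom = (6.5 - 2*6.3*0.48)/13.052 = 0.0346.
C1 = (dt + 2*K*X)/denom = (6.5 + 2*6.3*0.48)/13.052 = 0.9614.
C2 = (2*K*(1-X) - dt)/denom = 0.004.
O2 = C0*I2 + C1*I1 + C2*O1
   = 0.0346*77 + 0.9614*114 + 0.004*92
   = 112.63 m^3/s.

112.63


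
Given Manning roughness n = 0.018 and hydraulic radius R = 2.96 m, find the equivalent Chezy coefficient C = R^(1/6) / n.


The Chezy coefficient relates to Manning's n through C = R^(1/6) / n.
R^(1/6) = 2.96^(1/6) = 1.198253.
C = 1.198253 / 0.018 = 66.57 m^(1/2)/s.

66.57


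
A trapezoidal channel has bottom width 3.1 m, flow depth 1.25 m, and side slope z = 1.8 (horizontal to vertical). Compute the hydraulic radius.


For a trapezoidal section with side slope z:
A = (b + z*y)*y = (3.1 + 1.8*1.25)*1.25 = 6.688 m^2.
P = b + 2*y*sqrt(1 + z^2) = 3.1 + 2*1.25*sqrt(1 + 1.8^2) = 8.248 m.
R = A/P = 6.688 / 8.248 = 0.8108 m.

0.8108


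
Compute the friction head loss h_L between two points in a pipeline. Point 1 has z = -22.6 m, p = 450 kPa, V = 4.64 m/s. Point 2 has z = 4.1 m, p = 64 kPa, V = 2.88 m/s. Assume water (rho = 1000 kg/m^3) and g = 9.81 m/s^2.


Total head at each section: H = z + p/(rho*g) + V^2/(2g).
H1 = -22.6 + 450*1000/(1000*9.81) + 4.64^2/(2*9.81)
   = -22.6 + 45.872 + 1.0973
   = 24.369 m.
H2 = 4.1 + 64*1000/(1000*9.81) + 2.88^2/(2*9.81)
   = 4.1 + 6.524 + 0.4228
   = 11.047 m.
h_L = H1 - H2 = 24.369 - 11.047 = 13.322 m.

13.322


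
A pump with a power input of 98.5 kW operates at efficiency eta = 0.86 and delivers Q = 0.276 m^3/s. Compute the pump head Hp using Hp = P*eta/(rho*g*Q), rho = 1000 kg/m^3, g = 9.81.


Pump head formula: Hp = P * eta / (rho * g * Q).
Numerator: P * eta = 98.5 * 1000 * 0.86 = 84710.0 W.
Denominator: rho * g * Q = 1000 * 9.81 * 0.276 = 2707.56.
Hp = 84710.0 / 2707.56 = 31.29 m.

31.29


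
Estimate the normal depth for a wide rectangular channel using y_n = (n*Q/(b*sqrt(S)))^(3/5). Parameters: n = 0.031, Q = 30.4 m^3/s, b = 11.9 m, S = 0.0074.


We use the wide-channel approximation y_n = (n*Q/(b*sqrt(S)))^(3/5).
sqrt(S) = sqrt(0.0074) = 0.086023.
Numerator: n*Q = 0.031 * 30.4 = 0.9424.
Denominator: b*sqrt(S) = 11.9 * 0.086023 = 1.023674.
arg = 0.9206.
y_n = 0.9206^(3/5) = 0.9516 m.

0.9516


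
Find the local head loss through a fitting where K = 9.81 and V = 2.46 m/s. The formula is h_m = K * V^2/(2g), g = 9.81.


Minor loss formula: h_m = K * V^2/(2g).
V^2 = 2.46^2 = 6.0516.
V^2/(2g) = 6.0516 / 19.62 = 0.3084 m.
h_m = 9.81 * 0.3084 = 3.0258 m.

3.0258


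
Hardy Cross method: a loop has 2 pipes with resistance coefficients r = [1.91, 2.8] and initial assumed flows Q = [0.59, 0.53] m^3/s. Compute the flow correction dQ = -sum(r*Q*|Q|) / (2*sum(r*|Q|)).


Numerator terms (r*Q*|Q|): 1.91*0.59*|0.59| = 0.6649; 2.8*0.53*|0.53| = 0.7865.
Sum of numerator = 1.4514.
Denominator terms (r*|Q|): 1.91*|0.59| = 1.1269; 2.8*|0.53| = 1.484.
2 * sum of denominator = 2 * 2.6109 = 5.2218.
dQ = -1.4514 / 5.2218 = -0.2779 m^3/s.

-0.2779


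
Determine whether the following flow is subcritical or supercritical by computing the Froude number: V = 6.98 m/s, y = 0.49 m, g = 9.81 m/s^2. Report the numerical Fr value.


The Froude number is defined as Fr = V / sqrt(g*y).
g*y = 9.81 * 0.49 = 4.8069.
sqrt(g*y) = sqrt(4.8069) = 2.1925.
Fr = 6.98 / 2.1925 = 3.1836.
Since Fr > 1, the flow is supercritical.

3.1836


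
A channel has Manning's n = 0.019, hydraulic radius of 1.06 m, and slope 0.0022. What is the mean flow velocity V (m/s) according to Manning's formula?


Manning's equation gives V = (1/n) * R^(2/3) * S^(1/2).
First, compute R^(2/3) = 1.06^(2/3) = 1.0396.
Next, S^(1/2) = 0.0022^(1/2) = 0.046904.
Then 1/n = 1/0.019 = 52.63.
V = 52.63 * 1.0396 * 0.046904 = 2.5664 m/s.

2.5664


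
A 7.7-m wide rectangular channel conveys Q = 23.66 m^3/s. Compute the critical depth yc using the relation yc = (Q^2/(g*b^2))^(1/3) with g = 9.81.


Using yc = (Q^2 / (g * b^2))^(1/3):
Q^2 = 23.66^2 = 559.8.
g * b^2 = 9.81 * 7.7^2 = 9.81 * 59.29 = 581.63.
Q^2 / (g*b^2) = 559.8 / 581.63 = 0.9625.
yc = 0.9625^(1/3) = 0.9873 m.

0.9873


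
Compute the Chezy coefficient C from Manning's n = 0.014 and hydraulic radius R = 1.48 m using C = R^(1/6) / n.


The Chezy coefficient relates to Manning's n through C = R^(1/6) / n.
R^(1/6) = 1.48^(1/6) = 1.067522.
C = 1.067522 / 0.014 = 76.25 m^(1/2)/s.

76.25


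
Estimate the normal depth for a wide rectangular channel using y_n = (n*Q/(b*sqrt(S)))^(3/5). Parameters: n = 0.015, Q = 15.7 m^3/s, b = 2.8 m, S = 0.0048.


We use the wide-channel approximation y_n = (n*Q/(b*sqrt(S)))^(3/5).
sqrt(S) = sqrt(0.0048) = 0.069282.
Numerator: n*Q = 0.015 * 15.7 = 0.2355.
Denominator: b*sqrt(S) = 2.8 * 0.069282 = 0.19399.
arg = 1.214.
y_n = 1.214^(3/5) = 1.1234 m.

1.1234


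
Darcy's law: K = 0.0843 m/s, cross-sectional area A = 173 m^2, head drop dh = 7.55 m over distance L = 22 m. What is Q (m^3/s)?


Darcy's law: Q = K * A * i, where i = dh/L.
Hydraulic gradient i = 7.55 / 22 = 0.343182.
Q = 0.0843 * 173 * 0.343182
  = 5.0049 m^3/s.

5.0049


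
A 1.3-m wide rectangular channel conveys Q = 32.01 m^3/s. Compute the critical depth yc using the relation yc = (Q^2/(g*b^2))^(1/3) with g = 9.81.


Using yc = (Q^2 / (g * b^2))^(1/3):
Q^2 = 32.01^2 = 1024.64.
g * b^2 = 9.81 * 1.3^2 = 9.81 * 1.69 = 16.58.
Q^2 / (g*b^2) = 1024.64 / 16.58 = 61.7998.
yc = 61.7998^(1/3) = 3.9537 m.

3.9537


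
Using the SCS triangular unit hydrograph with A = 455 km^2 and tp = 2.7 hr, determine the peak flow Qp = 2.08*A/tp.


SCS formula: Qp = 2.08 * A / tp.
Qp = 2.08 * 455 / 2.7
   = 946.4 / 2.7
   = 350.52 m^3/s per cm.

350.52


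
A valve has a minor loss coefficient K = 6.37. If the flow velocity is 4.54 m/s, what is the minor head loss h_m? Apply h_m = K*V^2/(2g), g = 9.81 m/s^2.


Minor loss formula: h_m = K * V^2/(2g).
V^2 = 4.54^2 = 20.6116.
V^2/(2g) = 20.6116 / 19.62 = 1.0505 m.
h_m = 6.37 * 1.0505 = 6.6919 m.

6.6919


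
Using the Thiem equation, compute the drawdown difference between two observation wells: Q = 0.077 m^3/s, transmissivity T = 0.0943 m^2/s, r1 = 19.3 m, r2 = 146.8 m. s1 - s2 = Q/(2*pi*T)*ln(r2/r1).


Thiem equation: s1 - s2 = Q/(2*pi*T) * ln(r2/r1).
ln(r2/r1) = ln(146.8/19.3) = 2.029.
Q/(2*pi*T) = 0.077 / (2*pi*0.0943) = 0.077 / 0.5925 = 0.13.
s1 - s2 = 0.13 * 2.029 = 0.2637 m.

0.2637


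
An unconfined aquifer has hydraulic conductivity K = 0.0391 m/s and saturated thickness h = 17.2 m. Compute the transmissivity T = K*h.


Transmissivity is defined as T = K * h.
T = 0.0391 * 17.2
  = 0.6725 m^2/s.

0.6725


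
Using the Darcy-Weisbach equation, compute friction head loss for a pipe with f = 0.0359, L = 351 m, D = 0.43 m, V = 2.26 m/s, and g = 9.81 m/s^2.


Darcy-Weisbach equation: h_f = f * (L/D) * V^2/(2g).
f * L/D = 0.0359 * 351/0.43 = 29.3044.
V^2/(2g) = 2.26^2 / (2*9.81) = 5.1076 / 19.62 = 0.2603 m.
h_f = 29.3044 * 0.2603 = 7.629 m.

7.629


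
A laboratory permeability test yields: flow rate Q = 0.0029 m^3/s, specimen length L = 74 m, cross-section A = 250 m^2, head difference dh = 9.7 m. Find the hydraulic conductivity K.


From K = Q*L / (A*dh):
Numerator: Q*L = 0.0029 * 74 = 0.2146.
Denominator: A*dh = 250 * 9.7 = 2425.0.
K = 0.2146 / 2425.0 = 8.8e-05 m/s.

8.8e-05


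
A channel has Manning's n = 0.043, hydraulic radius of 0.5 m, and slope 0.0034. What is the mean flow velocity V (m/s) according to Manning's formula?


Manning's equation gives V = (1/n) * R^(2/3) * S^(1/2).
First, compute R^(2/3) = 0.5^(2/3) = 0.63.
Next, S^(1/2) = 0.0034^(1/2) = 0.05831.
Then 1/n = 1/0.043 = 23.26.
V = 23.26 * 0.63 * 0.05831 = 0.8542 m/s.

0.8542


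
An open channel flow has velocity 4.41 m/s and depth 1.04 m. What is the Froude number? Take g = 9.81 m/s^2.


The Froude number is defined as Fr = V / sqrt(g*y).
g*y = 9.81 * 1.04 = 10.2024.
sqrt(g*y) = sqrt(10.2024) = 3.1941.
Fr = 4.41 / 3.1941 = 1.3807.

1.3807


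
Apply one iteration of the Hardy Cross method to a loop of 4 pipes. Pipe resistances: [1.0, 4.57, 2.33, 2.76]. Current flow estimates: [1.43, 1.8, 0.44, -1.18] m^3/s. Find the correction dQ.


Numerator terms (r*Q*|Q|): 1.0*1.43*|1.43| = 2.0449; 4.57*1.8*|1.8| = 14.8068; 2.33*0.44*|0.44| = 0.4511; 2.76*-1.18*|-1.18| = -3.843.
Sum of numerator = 13.4598.
Denominator terms (r*|Q|): 1.0*|1.43| = 1.43; 4.57*|1.8| = 8.226; 2.33*|0.44| = 1.0252; 2.76*|-1.18| = 3.2568.
2 * sum of denominator = 2 * 13.938 = 27.876.
dQ = -13.4598 / 27.876 = -0.4828 m^3/s.

-0.4828


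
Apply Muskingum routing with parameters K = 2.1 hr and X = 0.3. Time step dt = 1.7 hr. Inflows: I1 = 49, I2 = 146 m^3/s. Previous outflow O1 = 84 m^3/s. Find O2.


Muskingum coefficients:
denom = 2*K*(1-X) + dt = 2*2.1*(1-0.3) + 1.7 = 4.64.
C0 = (dt - 2*K*X)/denom = (1.7 - 2*2.1*0.3)/4.64 = 0.0948.
C1 = (dt + 2*K*X)/denom = (1.7 + 2*2.1*0.3)/4.64 = 0.6379.
C2 = (2*K*(1-X) - dt)/denom = 0.2672.
O2 = C0*I2 + C1*I1 + C2*O1
   = 0.0948*146 + 0.6379*49 + 0.2672*84
   = 67.55 m^3/s.

67.55


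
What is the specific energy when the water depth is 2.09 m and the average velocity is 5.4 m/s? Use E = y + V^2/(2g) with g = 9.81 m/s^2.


Specific energy E = y + V^2/(2g).
Velocity head = V^2/(2g) = 5.4^2 / (2*9.81) = 29.16 / 19.62 = 1.4862 m.
E = 2.09 + 1.4862 = 3.5762 m.

3.5762


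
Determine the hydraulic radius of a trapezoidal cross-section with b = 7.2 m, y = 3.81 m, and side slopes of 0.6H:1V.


For a trapezoidal section with side slope z:
A = (b + z*y)*y = (7.2 + 0.6*3.81)*3.81 = 36.142 m^2.
P = b + 2*y*sqrt(1 + z^2) = 7.2 + 2*3.81*sqrt(1 + 0.6^2) = 16.086 m.
R = A/P = 36.142 / 16.086 = 2.2467 m.

2.2467


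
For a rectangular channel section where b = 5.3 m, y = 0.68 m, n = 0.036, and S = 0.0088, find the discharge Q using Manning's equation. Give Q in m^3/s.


For a rectangular channel, the cross-sectional area A = b * y = 5.3 * 0.68 = 3.6 m^2.
The wetted perimeter P = b + 2y = 5.3 + 2*0.68 = 6.66 m.
Hydraulic radius R = A/P = 3.6/6.66 = 0.5411 m.
Velocity V = (1/n)*R^(2/3)*S^(1/2) = (1/0.036)*0.5411^(2/3)*0.0088^(1/2) = 1.7304 m/s.
Discharge Q = A * V = 3.6 * 1.7304 = 6.236 m^3/s.

6.236


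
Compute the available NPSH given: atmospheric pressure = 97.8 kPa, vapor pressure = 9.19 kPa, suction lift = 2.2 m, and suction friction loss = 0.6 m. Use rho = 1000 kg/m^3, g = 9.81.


NPSHa = p_atm/(rho*g) - z_s - hf_s - p_vap/(rho*g).
p_atm/(rho*g) = 97.8*1000 / (1000*9.81) = 9.969 m.
p_vap/(rho*g) = 9.19*1000 / (1000*9.81) = 0.937 m.
NPSHa = 9.969 - 2.2 - 0.6 - 0.937
      = 6.23 m.

6.23


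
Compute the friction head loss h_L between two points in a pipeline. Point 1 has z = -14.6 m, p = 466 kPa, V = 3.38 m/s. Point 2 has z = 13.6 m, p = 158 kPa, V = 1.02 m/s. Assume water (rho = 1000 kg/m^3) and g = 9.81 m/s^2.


Total head at each section: H = z + p/(rho*g) + V^2/(2g).
H1 = -14.6 + 466*1000/(1000*9.81) + 3.38^2/(2*9.81)
   = -14.6 + 47.503 + 0.5823
   = 33.485 m.
H2 = 13.6 + 158*1000/(1000*9.81) + 1.02^2/(2*9.81)
   = 13.6 + 16.106 + 0.053
   = 29.759 m.
h_L = H1 - H2 = 33.485 - 29.759 = 3.726 m.

3.726


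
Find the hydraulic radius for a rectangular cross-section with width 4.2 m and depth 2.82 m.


For a rectangular section:
Flow area A = b * y = 4.2 * 2.82 = 11.84 m^2.
Wetted perimeter P = b + 2y = 4.2 + 2*2.82 = 9.84 m.
Hydraulic radius R = A/P = 11.84 / 9.84 = 1.2037 m.

1.2037


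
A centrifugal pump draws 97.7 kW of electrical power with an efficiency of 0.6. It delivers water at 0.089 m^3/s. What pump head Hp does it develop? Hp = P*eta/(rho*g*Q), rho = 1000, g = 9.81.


Pump head formula: Hp = P * eta / (rho * g * Q).
Numerator: P * eta = 97.7 * 1000 * 0.6 = 58620.0 W.
Denominator: rho * g * Q = 1000 * 9.81 * 0.089 = 873.09.
Hp = 58620.0 / 873.09 = 67.14 m.

67.14


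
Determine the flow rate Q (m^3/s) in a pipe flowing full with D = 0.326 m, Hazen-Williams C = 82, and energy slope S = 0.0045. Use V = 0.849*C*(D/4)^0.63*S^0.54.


For a full circular pipe, R = D/4 = 0.326/4 = 0.0815 m.
V = 0.849 * 82 * 0.0815^0.63 * 0.0045^0.54
  = 0.849 * 82 * 0.206077 * 0.054042
  = 0.7753 m/s.
Pipe area A = pi*D^2/4 = pi*0.326^2/4 = 0.0835 m^2.
Q = A * V = 0.0835 * 0.7753 = 0.0647 m^3/s.

0.0647


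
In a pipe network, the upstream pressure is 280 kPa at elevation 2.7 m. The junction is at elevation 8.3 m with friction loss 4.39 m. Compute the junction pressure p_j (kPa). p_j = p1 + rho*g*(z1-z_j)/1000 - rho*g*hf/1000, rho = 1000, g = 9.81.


Junction pressure: p_j = p1 + rho*g*(z1 - z_j)/1000 - rho*g*hf/1000.
Elevation term = 1000*9.81*(2.7 - 8.3)/1000 = -54.936 kPa.
Friction term = 1000*9.81*4.39/1000 = 43.066 kPa.
p_j = 280 + -54.936 - 43.066 = 182.0 kPa.

182.0


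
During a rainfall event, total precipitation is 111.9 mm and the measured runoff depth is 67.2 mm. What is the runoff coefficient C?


The runoff coefficient C = runoff depth / rainfall depth.
C = 67.2 / 111.9
  = 0.6005.

0.6005


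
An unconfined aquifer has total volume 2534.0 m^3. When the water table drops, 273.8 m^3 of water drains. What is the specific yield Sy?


Specific yield Sy = Volume drained / Total volume.
Sy = 273.8 / 2534.0
   = 0.1081.

0.1081


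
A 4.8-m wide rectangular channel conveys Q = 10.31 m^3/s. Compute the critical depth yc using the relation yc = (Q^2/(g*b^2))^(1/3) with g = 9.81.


Using yc = (Q^2 / (g * b^2))^(1/3):
Q^2 = 10.31^2 = 106.3.
g * b^2 = 9.81 * 4.8^2 = 9.81 * 23.04 = 226.02.
Q^2 / (g*b^2) = 106.3 / 226.02 = 0.4703.
yc = 0.4703^(1/3) = 0.7777 m.

0.7777


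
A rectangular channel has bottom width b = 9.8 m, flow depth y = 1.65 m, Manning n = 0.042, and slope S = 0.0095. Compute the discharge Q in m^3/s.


For a rectangular channel, the cross-sectional area A = b * y = 9.8 * 1.65 = 16.17 m^2.
The wetted perimeter P = b + 2y = 9.8 + 2*1.65 = 13.1 m.
Hydraulic radius R = A/P = 16.17/13.1 = 1.2344 m.
Velocity V = (1/n)*R^(2/3)*S^(1/2) = (1/0.042)*1.2344^(2/3)*0.0095^(1/2) = 2.6704 m/s.
Discharge Q = A * V = 16.17 * 2.6704 = 43.18 m^3/s.

43.18


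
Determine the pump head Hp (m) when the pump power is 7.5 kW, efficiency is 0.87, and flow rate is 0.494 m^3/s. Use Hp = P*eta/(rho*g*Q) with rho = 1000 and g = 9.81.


Pump head formula: Hp = P * eta / (rho * g * Q).
Numerator: P * eta = 7.5 * 1000 * 0.87 = 6525.0 W.
Denominator: rho * g * Q = 1000 * 9.81 * 0.494 = 4846.14.
Hp = 6525.0 / 4846.14 = 1.35 m.

1.35


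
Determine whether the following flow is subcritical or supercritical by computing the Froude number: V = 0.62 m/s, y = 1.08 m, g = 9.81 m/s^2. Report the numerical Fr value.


The Froude number is defined as Fr = V / sqrt(g*y).
g*y = 9.81 * 1.08 = 10.5948.
sqrt(g*y) = sqrt(10.5948) = 3.255.
Fr = 0.62 / 3.255 = 0.1905.
Since Fr < 1, the flow is subcritical.

0.1905


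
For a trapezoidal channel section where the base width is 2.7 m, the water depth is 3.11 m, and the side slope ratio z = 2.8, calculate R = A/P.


For a trapezoidal section with side slope z:
A = (b + z*y)*y = (2.7 + 2.8*3.11)*3.11 = 35.479 m^2.
P = b + 2*y*sqrt(1 + z^2) = 2.7 + 2*3.11*sqrt(1 + 2.8^2) = 21.193 m.
R = A/P = 35.479 / 21.193 = 1.6741 m.

1.6741


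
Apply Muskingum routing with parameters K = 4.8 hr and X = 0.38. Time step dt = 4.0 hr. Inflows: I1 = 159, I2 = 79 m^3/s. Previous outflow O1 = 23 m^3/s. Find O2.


Muskingum coefficients:
denom = 2*K*(1-X) + dt = 2*4.8*(1-0.38) + 4.0 = 9.952.
C0 = (dt - 2*K*X)/denom = (4.0 - 2*4.8*0.38)/9.952 = 0.0354.
C1 = (dt + 2*K*X)/denom = (4.0 + 2*4.8*0.38)/9.952 = 0.7685.
C2 = (2*K*(1-X) - dt)/denom = 0.1961.
O2 = C0*I2 + C1*I1 + C2*O1
   = 0.0354*79 + 0.7685*159 + 0.1961*23
   = 129.5 m^3/s.

129.5


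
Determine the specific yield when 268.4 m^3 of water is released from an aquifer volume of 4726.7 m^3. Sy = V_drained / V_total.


Specific yield Sy = Volume drained / Total volume.
Sy = 268.4 / 4726.7
   = 0.0568.

0.0568


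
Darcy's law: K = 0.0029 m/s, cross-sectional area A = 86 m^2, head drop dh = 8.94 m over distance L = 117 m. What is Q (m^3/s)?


Darcy's law: Q = K * A * i, where i = dh/L.
Hydraulic gradient i = 8.94 / 117 = 0.07641.
Q = 0.0029 * 86 * 0.07641
  = 0.0191 m^3/s.

0.0191


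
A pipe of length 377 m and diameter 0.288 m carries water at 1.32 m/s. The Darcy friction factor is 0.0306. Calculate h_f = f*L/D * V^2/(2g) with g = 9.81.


Darcy-Weisbach equation: h_f = f * (L/D) * V^2/(2g).
f * L/D = 0.0306 * 377/0.288 = 40.0562.
V^2/(2g) = 1.32^2 / (2*9.81) = 1.7424 / 19.62 = 0.0888 m.
h_f = 40.0562 * 0.0888 = 3.557 m.

3.557


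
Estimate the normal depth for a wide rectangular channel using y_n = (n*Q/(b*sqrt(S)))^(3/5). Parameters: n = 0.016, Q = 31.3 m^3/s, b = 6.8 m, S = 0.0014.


We use the wide-channel approximation y_n = (n*Q/(b*sqrt(S)))^(3/5).
sqrt(S) = sqrt(0.0014) = 0.037417.
Numerator: n*Q = 0.016 * 31.3 = 0.5008.
Denominator: b*sqrt(S) = 6.8 * 0.037417 = 0.254436.
arg = 1.9683.
y_n = 1.9683^(3/5) = 1.5013 m.

1.5013


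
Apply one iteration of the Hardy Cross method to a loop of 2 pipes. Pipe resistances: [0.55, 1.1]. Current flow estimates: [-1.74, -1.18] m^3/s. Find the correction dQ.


Numerator terms (r*Q*|Q|): 0.55*-1.74*|-1.74| = -1.6652; 1.1*-1.18*|-1.18| = -1.5316.
Sum of numerator = -3.1968.
Denominator terms (r*|Q|): 0.55*|-1.74| = 0.957; 1.1*|-1.18| = 1.298.
2 * sum of denominator = 2 * 2.255 = 4.51.
dQ = --3.1968 / 4.51 = 0.7088 m^3/s.

0.7088
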